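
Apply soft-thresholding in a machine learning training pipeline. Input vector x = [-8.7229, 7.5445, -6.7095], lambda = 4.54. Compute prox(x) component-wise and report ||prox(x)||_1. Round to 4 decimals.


Soft-thresholding with lambda = 4.54:
prox(-8.7229) = sign(-8.7229)*max(|-8.7229| - 4.54, 0) = -4.1829
prox(7.5445) = sign(7.5445)*max(|7.5445| - 4.54, 0) = 3.0045
prox(-6.7095) = sign(-6.7095)*max(|-6.7095| - 4.54, 0) = -2.1695
prox(x) = [-4.1829, 3.0045, -2.1695]
||prox(x)||_1 = 4.1829 + 3.0045 + 2.1695 = 9.3569


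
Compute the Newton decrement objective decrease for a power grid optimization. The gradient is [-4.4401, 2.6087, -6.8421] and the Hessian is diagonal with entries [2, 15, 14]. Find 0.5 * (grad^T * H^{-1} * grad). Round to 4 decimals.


Step 1: H is diagonal, so H^(-1) * g = [-2.2201, 0.1739, -0.4887].
Step 2: g^T H^(-1) g = sum_i g_i^2 / H_ii
  = (-4.4401)^2/2 + (2.6087)^2/15 + (-6.8421)^2/14
  = 9.8572 + 0.4537 + 3.3439 = 13.6548
Step 3: Objective decrease = 0.5 * g^T H^(-1) g = 6.8274


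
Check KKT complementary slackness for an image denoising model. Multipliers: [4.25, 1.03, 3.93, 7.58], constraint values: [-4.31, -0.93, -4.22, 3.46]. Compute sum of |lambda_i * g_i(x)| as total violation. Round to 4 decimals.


KKT complementary slackness check:
lambda_1 * g_1 = 4.25 * -4.31 = -18.3175
lambda_2 * g_2 = 1.03 * -0.93 = -0.9579
lambda_3 * g_3 = 3.93 * -4.22 = -16.5846
lambda_4 * g_4 = 7.58 * 3.46 = 26.2268
Total violation = 18.3175 + 0.9579 + 16.5846 + 26.2268 = 62.0868


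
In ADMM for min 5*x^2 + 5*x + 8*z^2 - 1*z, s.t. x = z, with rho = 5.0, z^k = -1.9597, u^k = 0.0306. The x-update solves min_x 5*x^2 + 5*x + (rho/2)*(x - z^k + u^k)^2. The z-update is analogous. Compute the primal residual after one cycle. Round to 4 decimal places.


ADMM iteration with rho = 5.0, z^k = -1.9597, u^k = 0.0306
Step 1: x-update.
Minimize 5*x^2 + 5*x + (5.0/2)*(x + 1.9597 + 0.0306)^2
FOC: (2*5 + 5.0)*x = -5 + 5.0*(-1.9597 - 0.0306)
x^{k+1} = -0.9968
Step 2: z-update.
Minimize 8*z^2 - 1*z + (5.0/2)*(-0.9968 - z + 0.0306)^2
FOC: (2*8 + 5.0)*z = 1 + 5.0*(-0.9968 + 0.0306)
z^{k+1} = -0.1824
Step 3: u-update.
u^{k+1} = 0.0306 - 0.9968 + 0.1824 = -0.7837
Step 4: Primal residual = |-0.9968 + 0.1824| = 0.8143


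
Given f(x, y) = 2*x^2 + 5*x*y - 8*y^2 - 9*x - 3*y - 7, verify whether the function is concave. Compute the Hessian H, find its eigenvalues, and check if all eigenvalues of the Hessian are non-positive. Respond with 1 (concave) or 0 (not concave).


The Hessian of f(x,y) = 2*x^2 + 5*x*y - 8*y^2 - 9*x - 3*y - 7 is:
H = [[4, 5], [5, -16]]
Trace = 4 - 16 = -12
Determinant = 4*-16 - (5)^2 = -89
Discriminant = (-12)^2 - 4*-89 = 500.0
Eigenvalues: lambda_1 = -17.1803, lambda_2 = 5.1803
The function is not concave.

0


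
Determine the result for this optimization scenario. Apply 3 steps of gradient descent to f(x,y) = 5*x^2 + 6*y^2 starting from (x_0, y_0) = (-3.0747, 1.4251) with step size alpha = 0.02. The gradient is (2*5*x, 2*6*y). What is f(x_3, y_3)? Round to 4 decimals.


Gradient descent on f(x,y) = 5*x^2 + 6*y^2.
Starting point: (-3.0747, 1.4251), alpha = 0.02
Step 1: grad_x = 2*5*-3.0747 = -30.747, grad_y = 2*6*1.4251 = 17.1012
  x_1 = -3.0747 - 0.02*-30.747 = -2.4598
  y_1 = 1.4251 - 0.02*17.1012 = 1.0831
Step 2: grad_x = 2*5*-2.4598 = -24.5976, grad_y = 2*6*1.0831 = 12.9969
  x_2 = -2.4598 - 0.02*-24.5976 = -1.9678
  y_2 = 1.0831 - 0.02*12.9969 = 0.8231
Step 3: grad_x = 2*5*-1.9678 = -19.6781, grad_y = 2*6*0.8231 = 9.8777
  x_3 = -1.9678 - 0.02*-19.6781 = -1.5742
  y_3 = 0.8231 - 0.02*9.8777 = 0.6256
f(-1.5742, 0.6256) = 5*(-1.5742)^2 + 6*0.6256^2 = 14.7394


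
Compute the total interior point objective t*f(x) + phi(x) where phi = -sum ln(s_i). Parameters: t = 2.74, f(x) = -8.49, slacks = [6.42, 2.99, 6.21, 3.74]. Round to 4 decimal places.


Step 1: Compute log-barrier.
ln values: [1.8594, 1.0953, 1.8262, 1.3191]
phi = -(1.8594 + 1.0953 + 1.8262 + 1.3191) = -6.0999
Step 2: Compute augmented objective.
t*f(x) = 2.74*-8.49 = -23.2626
Total = -23.2626 - 6.0999 = -29.3625


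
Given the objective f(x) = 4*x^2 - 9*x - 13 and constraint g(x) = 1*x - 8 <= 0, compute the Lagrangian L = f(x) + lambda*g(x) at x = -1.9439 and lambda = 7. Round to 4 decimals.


Step 1: Evaluate f(x).
f(-1.9439) = 4*(-1.9439)^2 - 9*(-1.9439) - 13 = 19.6101
Step 2: Evaluate g(x).
g(-1.9439) = 1*-1.9439 - 8 = -9.9439
Step 3: Compute Lagrangian.
L = 19.6101 + 7*-9.9439 = -49.9972


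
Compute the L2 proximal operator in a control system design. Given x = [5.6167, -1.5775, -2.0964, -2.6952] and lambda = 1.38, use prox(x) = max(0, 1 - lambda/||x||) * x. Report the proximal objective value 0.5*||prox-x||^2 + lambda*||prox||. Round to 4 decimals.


Step 1: Compute ||x||.
||x|| = 6.7598
Step 2: Compute scaling factor.
scale = max(0, 1 - 1.38/6.7598) = 0.7959
Step 3: prox(x) = [4.4701, -1.2555, -1.6684, -2.145]
||prox(x)|| = 5.3798
Step 4: Proximal objective.
0.5*||prox-x||^2 = 0.9522
lambda*||prox|| = 7.4241
Total = 8.3763


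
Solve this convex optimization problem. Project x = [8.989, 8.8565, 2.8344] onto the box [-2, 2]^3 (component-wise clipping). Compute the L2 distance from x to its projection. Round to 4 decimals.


Project each component onto [-2, 2].
clip(8.989) = 2.0, clip(8.8565) = 2.0, clip(2.8344) = 2.0
Projection = [2.0, 2.0, 2.0]
Squared diffs: [48.8461, 47.0116, 0.6962]
Distance = sqrt(96.5539) = 9.8262


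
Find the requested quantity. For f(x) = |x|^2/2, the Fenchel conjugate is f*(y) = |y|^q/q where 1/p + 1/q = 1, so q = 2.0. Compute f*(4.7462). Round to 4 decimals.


The conjugate exponent q satisfies 1/p + 1/q = 1.
p = 2, so q = 2/(2 - 1) = 2.0
|y|^q = 4.7462^2.0 = 22.5264
f*(4.7462) = 22.5264 / 2.0 = 11.2632


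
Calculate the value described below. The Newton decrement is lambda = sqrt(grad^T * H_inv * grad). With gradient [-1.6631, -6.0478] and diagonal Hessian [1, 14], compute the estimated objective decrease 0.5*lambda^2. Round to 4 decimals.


Step 1: H is diagonal, so H^(-1) * g = [-1.6631, -0.432].
Step 2: g^T H^(-1) g = sum_i g_i^2 / H_ii
  = (-1.6631)^2/1 + (-6.0478)^2/14
  = 2.7659 + 2.6126 = 5.3785
Step 3: Objective decrease = 0.5 * g^T H^(-1) g = 2.6892


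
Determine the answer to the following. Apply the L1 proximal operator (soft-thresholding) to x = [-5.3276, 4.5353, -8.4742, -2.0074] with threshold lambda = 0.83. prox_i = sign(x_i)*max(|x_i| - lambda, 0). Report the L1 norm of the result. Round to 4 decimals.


Soft-thresholding with lambda = 0.83:
prox(-5.3276) = sign(-5.3276)*max(|-5.3276| - 0.83, 0) = -4.4976
prox(4.5353) = sign(4.5353)*max(|4.5353| - 0.83, 0) = 3.7053
prox(-8.4742) = sign(-8.4742)*max(|-8.4742| - 0.83, 0) = -7.6442
prox(-2.0074) = sign(-2.0074)*max(|-2.0074| - 0.83, 0) = -1.1774
prox(x) = [-4.4976, 3.7053, -7.6442, -1.1774]
||prox(x)||_1 = 4.4976 + 3.7053 + 7.6442 + 1.1774 = 17.0245


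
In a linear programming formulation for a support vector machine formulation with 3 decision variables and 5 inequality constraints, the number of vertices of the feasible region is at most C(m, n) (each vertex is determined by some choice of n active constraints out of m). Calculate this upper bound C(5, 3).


Each vertex corresponds to some choice of n active constraints out of m, so the number of vertices is at most C(m, n) = m! / (n!(m-n)!).
m = 5, n = 3
Numerator: 5 * 4 * 3
Denominator: 3! = 6
C(5, 3) = 10


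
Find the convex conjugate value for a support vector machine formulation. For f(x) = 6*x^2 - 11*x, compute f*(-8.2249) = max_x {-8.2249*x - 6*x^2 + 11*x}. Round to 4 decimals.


f*(y) = sup_x {y*x - a*x^2 - b*x} = sup_x {(y-b)*x - a*x^2}
FOC: (y - b) - 2a*x = 0 => x* = (y - b)/(2a)
x* = (-8.2249 + 11)/(2*6) = 0.2313
f*(-8.2249) = (y-b)^2/(4a) = (-8.2249 + 11)^2/(4*6)
= 7.7012/24 = 0.3209


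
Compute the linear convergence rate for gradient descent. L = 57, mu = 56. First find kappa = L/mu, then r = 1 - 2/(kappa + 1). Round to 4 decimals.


Step 1: Compute the condition number.
kappa = L/mu = 57/56 = 1.0179
Step 2: Compute the convergence rate.
r = 1 - 2/(kappa + 1) = 1 - 2*mu/(L + mu) = (L - mu)/(L + mu) = 1/113 = 0.0088


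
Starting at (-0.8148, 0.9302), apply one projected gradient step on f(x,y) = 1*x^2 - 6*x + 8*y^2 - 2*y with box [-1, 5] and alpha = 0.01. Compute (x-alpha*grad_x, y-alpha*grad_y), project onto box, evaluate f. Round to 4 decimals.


Step 1: Compute gradient at (-0.8148, 0.9302).
grad_x = 2*1*-0.8148 - 6 = -7.6296
grad_y = 2*8*0.9302 - 2 = 12.8832
Step 2: Gradient step.
x_raw = -0.8148 - 0.01*-7.6296 = -0.7385
y_raw = 0.9302 - 0.01*12.8832 = 0.8014
Step 3: Project onto [-1, 5].
x_proj = clip(-0.7385) = -0.7385
y_proj = clip(0.8014) = 0.8014
Step 4: Evaluate f.
f(-0.7385, 0.8014) = 8.5112


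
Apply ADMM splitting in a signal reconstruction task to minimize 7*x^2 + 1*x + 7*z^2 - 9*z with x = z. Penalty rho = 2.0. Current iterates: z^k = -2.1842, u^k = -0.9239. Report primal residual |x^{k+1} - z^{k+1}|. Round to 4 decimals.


ADMM iteration with rho = 2.0, z^k = -2.1842, u^k = -0.9239
Step 1: x-update.
Minimize 7*x^2 + 1*x + (2.0/2)*(x + 2.1842 - 0.9239)^2
FOC: (2*7 + 2.0)*x = -1 + 2.0*(-2.1842 + 0.9239)
x^{k+1} = -0.22
Step 2: z-update.
Minimize 7*z^2 - 9*z + (2.0/2)*(-0.22 - z - 0.9239)^2
FOC: (2*7 + 2.0)*z = 9 + 2.0*(-0.22 - 0.9239)
z^{k+1} = 0.4195
Step 3: u-update.
u^{k+1} = -0.9239 - 0.22 - 0.4195 = -1.5634
Step 4: Primal residual = |-0.22 - 0.4195| = 0.6395


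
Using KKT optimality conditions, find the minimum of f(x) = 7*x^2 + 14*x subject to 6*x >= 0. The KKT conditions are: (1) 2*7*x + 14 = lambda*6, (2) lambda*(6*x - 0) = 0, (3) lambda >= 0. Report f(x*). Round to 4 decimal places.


Step 1: Try lambda = 0 (constraint inactive).
x_unc = -14/(2*7) = -1.0
Check: 6*-1.0 = -6.0 < 0 -- violated!
Step 2: Constraint must be active: 6*x = 0
x* = 0/6 = 0.0
lambda = (2*7*0.0 + 14)/6 = 2.3333
Step 3: Compute optimal value.
f(x*) = 7*0.0^2 + 14*0.0 = 0.0


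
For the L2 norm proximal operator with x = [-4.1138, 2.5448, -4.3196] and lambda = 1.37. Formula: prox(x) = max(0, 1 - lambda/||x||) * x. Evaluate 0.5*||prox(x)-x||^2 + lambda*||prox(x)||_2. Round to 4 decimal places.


Step 1: Compute ||x||.
||x|| = 6.4852
Step 2: Compute scaling factor.
scale = max(0, 1 - 1.37/6.4852) = 0.7888
Step 3: prox(x) = [-3.2448, 2.0072, -3.4071]
||prox(x)|| = 5.1152
Step 4: Proximal objective.
0.5*||prox-x||^2 = 0.9385
lambda*||prox|| = 7.0078
Total = 7.9463


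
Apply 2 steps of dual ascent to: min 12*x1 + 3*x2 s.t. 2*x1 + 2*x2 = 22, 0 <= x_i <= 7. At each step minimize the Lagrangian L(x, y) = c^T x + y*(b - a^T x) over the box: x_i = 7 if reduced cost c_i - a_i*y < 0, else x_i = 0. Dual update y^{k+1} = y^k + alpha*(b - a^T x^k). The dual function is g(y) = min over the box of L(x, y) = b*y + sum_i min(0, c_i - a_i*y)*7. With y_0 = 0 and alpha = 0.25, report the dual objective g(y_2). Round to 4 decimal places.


Dual ascent for LP: min 12*x1 + 3*x2, 2*x1 + 2*x2 = 22, 0 <= x_i <= 7
Step 1: y^k = 0.0, reduced costs: (12.0, 3.0)
  x^k = (0.0, 0.0), subgradient = b - a^T x = 22.0
  y^{k+1} = 0.0 + 0.25*22.0 = 5.5
Step 2: y^k = 5.5, reduced costs: (1.0, -8.0)
  x^k = (0.0, 7.0), subgradient = b - a^T x = 8.0
  y^{k+1} = 5.5 + 0.25*8.0 = 7.5
Dual objective at y_2 = 7.5: reduced costs (-3.0, -12.0), box minimizer x = (7.0, 7.0)
g(y_2) = b*y + (c1 - a1*y)*x1 + (c2 - a2*y)*x2 = 22*7.5 + (-3.0)*7.0 + (-12.0)*7.0 = 165.0 - 21.0 - 84.0 = 60.0


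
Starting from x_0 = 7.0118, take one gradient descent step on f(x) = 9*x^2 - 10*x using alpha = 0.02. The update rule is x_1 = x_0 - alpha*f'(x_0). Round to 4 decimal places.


We compute the gradient at x_0 and apply the update.
f'(x) = 18*x - 10
f'(7.0118) = 18*7.0118 - 10 = 116.2124
x_1 = 7.0118 - 0.02*116.2124 = 4.6876


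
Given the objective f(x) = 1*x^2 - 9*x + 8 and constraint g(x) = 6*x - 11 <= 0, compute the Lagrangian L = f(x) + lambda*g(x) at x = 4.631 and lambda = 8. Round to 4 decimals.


Step 1: Evaluate f(x).
f(4.631) = 1*4.631^2 - 9*4.631 + 8 = -12.2328
Step 2: Evaluate g(x).
g(4.631) = 6*4.631 - 11 = 16.786
Step 3: Compute Lagrangian.
L = -12.2328 + 8*16.786 = 122.0552


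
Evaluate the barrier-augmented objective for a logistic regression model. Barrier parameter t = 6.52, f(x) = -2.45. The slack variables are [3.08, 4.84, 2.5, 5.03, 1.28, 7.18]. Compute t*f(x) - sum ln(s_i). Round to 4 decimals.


Step 1: Compute log-barrier.
ln values: [1.1249, 1.5769, 0.9163, 1.6154, 0.2469, 1.9713]
phi = -(1.1249 + 1.5769 + 0.9163 + 1.6154 + 0.2469 + 1.9713) = -7.4517
Step 2: Compute augmented objective.
t*f(x) = 6.52*-2.45 = -15.974
Total = -15.974 - 7.4517 = -23.4257


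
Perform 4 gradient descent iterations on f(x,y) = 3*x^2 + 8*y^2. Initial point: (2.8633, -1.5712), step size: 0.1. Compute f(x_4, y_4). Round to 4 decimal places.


Gradient descent on f(x,y) = 3*x^2 + 8*y^2.
Starting point: (2.8633, -1.5712), alpha = 0.1
Step 1: grad_x = 2*3*2.8633 = 17.1798, grad_y = 2*8*-1.5712 = -25.1392
  x_1 = 2.8633 - 0.1*17.1798 = 1.1453
  y_1 = -1.5712 - 0.1*-25.1392 = 0.9427
Step 2: grad_x = 2*3*1.1453 = 6.8719, grad_y = 2*8*0.9427 = 15.0835
  x_2 = 1.1453 - 0.1*6.8719 = 0.4581
  y_2 = 0.9427 - 0.1*15.0835 = -0.5656
Step 3: grad_x = 2*3*0.4581 = 2.7488, grad_y = 2*8*-0.5656 = -9.0501
  x_3 = 0.4581 - 0.1*2.7488 = 0.1833
  y_3 = -0.5656 - 0.1*-9.0501 = 0.3394
Step 4: grad_x = 2*3*0.1833 = 1.0995, grad_y = 2*8*0.3394 = 5.4301
  x_4 = 0.1833 - 0.1*1.0995 = 0.0733
  y_4 = 0.3394 - 0.1*5.4301 = -0.2036
f(0.0733, -0.2036) = 3*0.0733^2 + 8*(-0.2036)^2 = 0.3478


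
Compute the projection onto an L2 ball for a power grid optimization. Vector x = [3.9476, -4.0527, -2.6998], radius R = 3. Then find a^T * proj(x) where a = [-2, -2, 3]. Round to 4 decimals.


Step 1: Compute ||x|| (intermediates to 6 decimals).
||x|| = sqrt(3.9476^2 + (-4.0527)^2 + (-2.6998)^2) = 6.268719
Step 2: Project.
Since ||x|| > R, scale = R/||x|| = 3/6.268719 = 0.478567, proj(x) = scale * x
proj(x) = [1.889191, -1.939488, -1.292035]
Step 3: Dot product.
a^T * proj(x) = -2*1.889191 - 2*(-1.939488) + 3*(-1.292035) = -3.7755


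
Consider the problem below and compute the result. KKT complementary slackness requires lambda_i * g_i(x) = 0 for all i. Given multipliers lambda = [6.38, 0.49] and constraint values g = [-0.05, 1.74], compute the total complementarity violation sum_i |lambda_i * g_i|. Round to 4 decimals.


KKT complementary slackness check:
lambda_1 * g_1 = 6.38 * -0.05 = -0.319
lambda_2 * g_2 = 0.49 * 1.74 = 0.8526
Total violation = 0.319 + 0.8526 = 1.1716


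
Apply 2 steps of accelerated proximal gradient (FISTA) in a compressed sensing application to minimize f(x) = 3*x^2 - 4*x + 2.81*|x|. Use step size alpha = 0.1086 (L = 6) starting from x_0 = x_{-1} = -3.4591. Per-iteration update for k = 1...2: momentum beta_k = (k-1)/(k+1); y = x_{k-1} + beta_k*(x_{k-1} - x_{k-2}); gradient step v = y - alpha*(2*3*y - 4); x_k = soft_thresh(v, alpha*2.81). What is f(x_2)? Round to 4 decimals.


FISTA on f(x) = 3*x^2 - 4*x + 2.81*|x|
L = 6, alpha = 0.1086
Iteration 1: beta = 0.0, y = -3.4591 + 0.0*(-3.4591 + 3.4591) = -3.4591
  grad(y) = -24.7546, v = y - alpha*grad = -0.7708
  prox(v) = soft_thresh(-0.7708, 0.3052) = -0.4656
Iteration 2: beta = 0.3333, y = -0.4656 + 0.3333*(-0.4656 + 3.4591) = 0.5323
  grad(y) = -0.8065, v = y - alpha*grad = 0.6198
  prox(v) = soft_thresh(0.6198, 0.3052) = 0.3147
f(x_2) = 3*0.3147^2 - 4*0.3147 + 2.81*|0.3147| = -0.0774


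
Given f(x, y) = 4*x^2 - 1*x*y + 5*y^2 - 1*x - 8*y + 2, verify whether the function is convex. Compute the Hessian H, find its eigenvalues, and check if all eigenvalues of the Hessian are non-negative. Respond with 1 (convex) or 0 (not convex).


The Hessian of f(x,y) = 4*x^2 - 1*x*y + 5*y^2 - 1*x - 8*y + 2 is:
H = [[8, -1], [-1, 10]]
Trace = 8 + 10 = 18
Determinant = 8*10 - (-1)^2 = 79
Discriminant = (18)^2 - 4*79 = 8.0
Eigenvalues: lambda_1 = 7.5858, lambda_2 = 10.4142
The function is convex.

1


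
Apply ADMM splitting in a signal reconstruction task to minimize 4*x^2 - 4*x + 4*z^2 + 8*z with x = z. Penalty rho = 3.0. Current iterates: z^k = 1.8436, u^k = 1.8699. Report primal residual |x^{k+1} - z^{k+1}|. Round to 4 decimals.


ADMM iteration with rho = 3.0, z^k = 1.8436, u^k = 1.8699
Step 1: x-update.
Minimize 4*x^2 - 4*x + (3.0/2)*(x - 1.8436 + 1.8699)^2
FOC: (2*4 + 3.0)*x = 4 + 3.0*(1.8436 - 1.8699)
x^{k+1} = 0.3565
Step 2: z-update.
Minimize 4*z^2 + 8*z + (3.0/2)*(0.3565 - z + 1.8699)^2
FOC: (2*4 + 3.0)*z = -8 + 3.0*(0.3565 + 1.8699)
z^{k+1} = -0.1201
Step 3: u-update.
u^{k+1} = 1.8699 + 0.3565 + 0.1201 = 2.3464
Step 4: Primal residual = |0.3565 + 0.1201| = 0.4765


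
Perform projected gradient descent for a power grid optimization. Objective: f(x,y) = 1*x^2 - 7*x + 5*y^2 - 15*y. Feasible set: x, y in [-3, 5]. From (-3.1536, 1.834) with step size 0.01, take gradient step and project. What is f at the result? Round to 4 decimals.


Step 1: Compute gradient at (-3.1536, 1.834).
grad_x = 2*1*-3.1536 - 7 = -13.3072
grad_y = 2*5*1.834 - 15 = 3.34
Step 2: Gradient step.
x_raw = -3.1536 - 0.01*-13.3072 = -3.0205
y_raw = 1.834 - 0.01*3.34 = 1.8006
Step 3: Project onto [-3, 5].
x_proj = clip(-3.0205) = -3.0
y_proj = clip(1.8006) = 1.8006
Step 4: Evaluate f.
f(-3.0, 1.8006) = 19.2018


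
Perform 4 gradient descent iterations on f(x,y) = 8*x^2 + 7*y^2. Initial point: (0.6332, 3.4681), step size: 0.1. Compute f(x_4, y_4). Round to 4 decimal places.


Gradient descent on f(x,y) = 8*x^2 + 7*y^2.
Starting point: (0.6332, 3.4681), alpha = 0.1
Step 1: grad_x = 2*8*0.6332 = 10.1312, grad_y = 2*7*3.4681 = 48.5534
  x_1 = 0.6332 - 0.1*10.1312 = -0.3799
  y_1 = 3.4681 - 0.1*48.5534 = -1.3872
Step 2: grad_x = 2*8*-0.3799 = -6.0787, grad_y = 2*7*-1.3872 = -19.4214
  x_2 = -0.3799 - 0.1*-6.0787 = 0.228
  y_2 = -1.3872 - 0.1*-19.4214 = 0.5549
Step 3: grad_x = 2*8*0.228 = 3.6472, grad_y = 2*7*0.5549 = 7.7685
  x_3 = 0.228 - 0.1*3.6472 = -0.1368
  y_3 = 0.5549 - 0.1*7.7685 = -0.222
Step 4: grad_x = 2*8*-0.1368 = -2.1883, grad_y = 2*7*-0.222 = -3.1074
  x_4 = -0.1368 - 0.1*-2.1883 = 0.0821
  y_4 = -0.222 - 0.1*-3.1074 = 0.0888
f(0.0821, 0.0888) = 8*0.0821^2 + 7*0.0888^2 = 0.1091


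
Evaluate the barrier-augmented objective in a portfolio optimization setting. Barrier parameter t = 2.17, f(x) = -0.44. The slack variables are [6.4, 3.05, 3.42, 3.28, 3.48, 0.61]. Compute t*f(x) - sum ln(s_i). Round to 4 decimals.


Step 1: Compute log-barrier.
ln values: [1.8563, 1.1151, 1.2296, 1.1878, 1.247, -0.4943]
phi = -(1.8563 + 1.1151 + 1.2296 + 1.1878 + 1.247 - 0.4943) = -6.1417
Step 2: Compute augmented objective.
t*f(x) = 2.17*-0.44 = -0.9548
Total = -0.9548 - 6.1417 = -7.0965


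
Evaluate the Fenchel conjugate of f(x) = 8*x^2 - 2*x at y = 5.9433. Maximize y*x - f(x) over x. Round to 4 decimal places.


f*(y) = sup_x {y*x - a*x^2 - b*x} = sup_x {(y-b)*x - a*x^2}
FOC: (y - b) - 2a*x = 0 => x* = (y - b)/(2a)
x* = (5.9433 + 2)/(2*8) = 0.4965
f*(5.9433) = (y-b)^2/(4a) = (5.9433 + 2)^2/(4*8)
= 63.096/32 = 1.9718


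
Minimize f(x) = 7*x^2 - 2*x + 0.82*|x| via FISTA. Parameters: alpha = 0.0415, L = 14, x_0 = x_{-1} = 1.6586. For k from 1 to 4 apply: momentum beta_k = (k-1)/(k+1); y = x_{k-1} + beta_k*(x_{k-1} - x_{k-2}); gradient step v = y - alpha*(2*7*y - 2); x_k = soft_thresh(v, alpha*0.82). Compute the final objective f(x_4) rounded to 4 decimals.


FISTA on f(x) = 7*x^2 - 2*x + 0.82*|x|
L = 14, alpha = 0.0415
Iteration 1: beta = 0.0, y = 1.6586 + 0.0*(1.6586 - 1.6586) = 1.6586
  grad(y) = 21.2204, v = y - alpha*grad = 0.778
  prox(v) = soft_thresh(0.778, 0.034) = 0.7439
Iteration 2: beta = 0.3333, y = 0.7439 + 0.3333*(0.7439 - 1.6586) = 0.439
  grad(y) = 4.1464, v = y - alpha*grad = 0.267
  prox(v) = soft_thresh(0.267, 0.034) = 0.2329
Iteration 3: beta = 0.5, y = 0.2329 + 0.5*(0.2329 - 0.7439) = -0.0226
  grad(y) = -2.3161, v = y - alpha*grad = 0.0735
  prox(v) = soft_thresh(0.0735, 0.034) = 0.0395
Iteration 4: beta = 0.6, y = 0.0395 + 0.6*(0.0395 - 0.2329) = -0.0765
  grad(y) = -3.0715, v = y - alpha*grad = 0.0509
  prox(v) = soft_thresh(0.0509, 0.034) = 0.0169
f(x_4) = 7*0.0169^2 - 2*0.0169 + 0.82*|0.0169| = -0.0179


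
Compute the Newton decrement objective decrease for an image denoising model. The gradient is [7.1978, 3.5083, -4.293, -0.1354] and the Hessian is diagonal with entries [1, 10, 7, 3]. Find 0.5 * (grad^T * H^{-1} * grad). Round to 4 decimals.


Step 1: H is diagonal, so H^(-1) * g = [7.1978, 0.3508, -0.6133, -0.0451].
Step 2: g^T H^(-1) g = sum_i g_i^2 / H_ii
  = (7.1978)^2/1 + (3.5083)^2/10 + (-4.293)^2/7 + (-0.1354)^2/3
  = 51.8083 + 1.2308 + 2.6328 + 0.0061 = 55.6781
Step 3: Objective decrease = 0.5 * g^T H^(-1) g = 27.839


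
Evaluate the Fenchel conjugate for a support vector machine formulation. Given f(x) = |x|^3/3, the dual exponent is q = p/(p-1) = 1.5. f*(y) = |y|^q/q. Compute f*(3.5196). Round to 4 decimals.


The conjugate exponent q satisfies 1/p + 1/q = 1.
p = 3, so q = 3/(3 - 1) = 1.5
|y|^q = 3.5196^1.5 = 6.603
f*(3.5196) = 6.603 / 1.5 = 4.402


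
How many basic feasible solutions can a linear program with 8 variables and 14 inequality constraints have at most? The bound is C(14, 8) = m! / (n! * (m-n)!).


Each vertex corresponds to some choice of n active constraints out of m, so the number of vertices is at most C(m, n) = m! / (n!(m-n)!).
m = 14, n = 8
Numerator: 14 * 13 * 12 * 11 * 10 * 9 * 8 * 7
Denominator: 8! = 40320
C(14, 8) = 3003


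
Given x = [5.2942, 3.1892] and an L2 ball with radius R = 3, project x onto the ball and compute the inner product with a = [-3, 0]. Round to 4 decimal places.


Step 1: Compute ||x|| (intermediates to 6 decimals).
||x|| = sqrt(5.2942^2 + 3.1892^2) = 6.180578
Step 2: Project.
Since ||x|| > R, scale = R/||x|| = 3/6.180578 = 0.485391, proj(x) = scale * x
proj(x) = [2.569757, 1.548009]
Step 3: Dot product.
a^T * proj(x) = -3*2.569757 + 0*1.548009 = -7.7093


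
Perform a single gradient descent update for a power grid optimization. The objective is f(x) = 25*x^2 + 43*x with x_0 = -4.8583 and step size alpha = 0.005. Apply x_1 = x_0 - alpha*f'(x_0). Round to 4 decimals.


We compute the gradient at x_0 and apply the update.
f'(x) = 50*x + 43
f'(-4.8583) = 50*-4.8583 + 43 = -199.915
x_1 = -4.8583 - 0.005*-199.915 = -3.8587


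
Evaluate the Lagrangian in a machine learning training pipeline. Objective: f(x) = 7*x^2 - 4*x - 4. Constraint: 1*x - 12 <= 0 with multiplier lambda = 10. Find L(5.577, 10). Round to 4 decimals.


Step 1: Evaluate f(x).
f(5.577) = 7*5.577^2 - 4*5.577 - 4 = 191.4125
Step 2: Evaluate g(x).
g(5.577) = 1*5.577 - 12 = -6.423
Step 3: Compute Lagrangian.
L = 191.4125 + 10*-6.423 = 127.1825


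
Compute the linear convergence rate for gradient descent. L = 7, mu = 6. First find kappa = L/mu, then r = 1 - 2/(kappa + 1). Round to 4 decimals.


Step 1: Compute the condition number.
kappa = L/mu = 7/6 = 1.1667
Step 2: Compute the convergence rate.
r = 1 - 2/(kappa + 1) = 1 - 2*mu/(L + mu) = (L - mu)/(L + mu) = 1/13 = 0.0769


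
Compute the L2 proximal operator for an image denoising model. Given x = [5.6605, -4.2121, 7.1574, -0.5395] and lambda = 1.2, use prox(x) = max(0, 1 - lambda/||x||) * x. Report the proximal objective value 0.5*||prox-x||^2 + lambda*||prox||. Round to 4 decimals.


Step 1: Compute ||x||.
||x|| = 10.0649
Step 2: Compute scaling factor.
scale = max(0, 1 - 1.2/10.0649) = 0.8808
Step 3: prox(x) = [4.9856, -3.7099, 6.3041, -0.4752]
||prox(x)|| = 8.8649
Step 4: Proximal objective.
0.5*||prox-x||^2 = 0.72
lambda*||prox|| = 10.6379
Total = 11.3579


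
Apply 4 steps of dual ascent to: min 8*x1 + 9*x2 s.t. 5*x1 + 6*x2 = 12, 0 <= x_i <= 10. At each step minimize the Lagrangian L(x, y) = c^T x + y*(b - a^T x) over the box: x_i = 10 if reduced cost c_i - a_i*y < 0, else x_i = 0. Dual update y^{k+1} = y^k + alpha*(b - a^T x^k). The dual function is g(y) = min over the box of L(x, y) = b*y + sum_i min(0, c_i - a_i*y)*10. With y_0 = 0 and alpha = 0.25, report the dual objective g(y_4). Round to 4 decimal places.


Dual ascent for LP: min 8*x1 + 9*x2, 5*x1 + 6*x2 = 12, 0 <= x_i <= 10
Step 1: y^k = 0.0, reduced costs: (8.0, 9.0)
  x^k = (0.0, 0.0), subgradient = b - a^T x = 12.0
  y^{k+1} = 0.0 + 0.25*12.0 = 3.0
Step 2: y^k = 3.0, reduced costs: (-7.0, -9.0)
  x^k = (10.0, 10.0), subgradient = b - a^T x = -98.0
  y^{k+1} = 3.0 + 0.25*-98.0 = -21.5
Step 3: y^k = -21.5, reduced costs: (115.5, 138.0)
  x^k = (0.0, 0.0), subgradient = b - a^T x = 12.0
  y^{k+1} = -21.5 + 0.25*12.0 = -18.5
Step 4: y^k = -18.5, reduced costs: (100.5, 120.0)
  x^k = (0.0, 0.0), subgradient = b - a^T x = 12.0
  y^{k+1} = -18.5 + 0.25*12.0 = -15.5
Dual objective at y_4 = -15.5: reduced costs (85.5, 102.0), box minimizer x = (0.0, 0.0)
g(y_4) = b*y + (c1 - a1*y)*x1 + (c2 - a2*y)*x2 = 12*(-15.5) + 85.5*0.0 + 102.0*0.0 = -186.0 + 0.0 + 0.0 = -186.0


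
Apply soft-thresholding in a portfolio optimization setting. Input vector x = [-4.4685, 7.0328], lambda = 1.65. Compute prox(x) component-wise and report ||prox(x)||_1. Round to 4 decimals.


Soft-thresholding with lambda = 1.65:
prox(-4.4685) = sign(-4.4685)*max(|-4.4685| - 1.65, 0) = -2.8185
prox(7.0328) = sign(7.0328)*max(|7.0328| - 1.65, 0) = 5.3828
prox(x) = [-2.8185, 5.3828]
||prox(x)||_1 = 2.8185 + 5.3828 = 8.2013


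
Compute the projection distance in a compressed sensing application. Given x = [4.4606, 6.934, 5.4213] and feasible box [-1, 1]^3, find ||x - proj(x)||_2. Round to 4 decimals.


Project each component onto [-1, 1].
clip(4.4606) = 1.0, clip(6.934) = 1.0, clip(5.4213) = 1.0
Projection = [1.0, 1.0, 1.0]
Squared diffs: [11.9758, 35.2124, 19.5479]
Distance = sqrt(66.7361) = 8.1692


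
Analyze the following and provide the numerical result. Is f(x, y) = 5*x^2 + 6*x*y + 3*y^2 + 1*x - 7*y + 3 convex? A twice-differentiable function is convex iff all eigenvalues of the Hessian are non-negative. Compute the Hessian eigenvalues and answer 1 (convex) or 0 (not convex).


The Hessian of f(x,y) = 5*x^2 + 6*x*y + 3*y^2 + 1*x - 7*y + 3 is:
H = [[10, 6], [6, 6]]
Trace = 10 + 6 = 16
Determinant = 10*6 - (6)^2 = 24
Discriminant = (16)^2 - 4*24 = 160.0
Eigenvalues: lambda_1 = 1.6754, lambda_2 = 14.3246
The function is convex.

1


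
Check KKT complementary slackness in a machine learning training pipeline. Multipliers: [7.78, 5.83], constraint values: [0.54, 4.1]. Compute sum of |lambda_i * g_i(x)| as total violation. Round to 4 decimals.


KKT complementary slackness check:
lambda_1 * g_1 = 7.78 * 0.54 = 4.2012
lambda_2 * g_2 = 5.83 * 4.1 = 23.903
Total violation = 4.2012 + 23.903 = 28.1042


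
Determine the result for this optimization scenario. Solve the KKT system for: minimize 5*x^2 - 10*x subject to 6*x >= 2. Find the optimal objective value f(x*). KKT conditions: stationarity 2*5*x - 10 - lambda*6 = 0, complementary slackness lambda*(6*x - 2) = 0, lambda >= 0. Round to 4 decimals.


Step 1: Try lambda = 0 (constraint inactive).
Stationarity: 2*5*x - 10 = 0
x* = 10/(2*5) = 1.0
Check constraint: 6*1.0 = 6.0 >= 2 -- satisfied.
Step 2: Compute optimal value.
f(x*) = 5*1.0^2 - 10*1.0 = -5.0


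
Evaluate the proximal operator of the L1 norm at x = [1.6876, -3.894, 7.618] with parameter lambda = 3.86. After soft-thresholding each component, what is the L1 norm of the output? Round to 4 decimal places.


Soft-thresholding with lambda = 3.86:
prox(1.6876) = sign(1.6876)*max(|1.6876| - 3.86, 0) = 0.0
prox(-3.894) = sign(-3.894)*max(|-3.894| - 3.86, 0) = -0.034
prox(7.618) = sign(7.618)*max(|7.618| - 3.86, 0) = 3.758
prox(x) = [0.0, -0.034, 3.758]
||prox(x)||_1 = 0.0 + 0.034 + 3.758 = 3.792


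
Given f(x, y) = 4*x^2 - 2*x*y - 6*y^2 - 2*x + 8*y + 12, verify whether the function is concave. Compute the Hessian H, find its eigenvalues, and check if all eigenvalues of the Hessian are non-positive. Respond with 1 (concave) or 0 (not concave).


The Hessian of f(x,y) = 4*x^2 - 2*x*y - 6*y^2 - 2*x + 8*y + 12 is:
H = [[8, -2], [-2, -12]]
Trace = 8 - 12 = -4
Determinant = 8*-12 - (-2)^2 = -100
Discriminant = (-4)^2 - 4*-100 = 416.0
Eigenvalues: lambda_1 = -12.198, lambda_2 = 8.198
The function is not concave.

0


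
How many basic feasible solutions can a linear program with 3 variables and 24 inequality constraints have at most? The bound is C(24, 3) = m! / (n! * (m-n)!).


Each vertex corresponds to some choice of n active constraints out of m, so the number of vertices is at most C(m, n) = m! / (n!(m-n)!).
m = 24, n = 3
Numerator: 24 * 23 * 22
Denominator: 3! = 6
C(24, 3) = 2024


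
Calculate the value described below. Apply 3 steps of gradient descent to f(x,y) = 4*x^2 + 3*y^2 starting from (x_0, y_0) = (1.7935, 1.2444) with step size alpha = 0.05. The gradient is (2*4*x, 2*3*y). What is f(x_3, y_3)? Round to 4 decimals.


Gradient descent on f(x,y) = 4*x^2 + 3*y^2.
Starting point: (1.7935, 1.2444), alpha = 0.05
Step 1: grad_x = 2*4*1.7935 = 14.348, grad_y = 2*3*1.2444 = 7.4664
  x_1 = 1.7935 - 0.05*14.348 = 1.0761
  y_1 = 1.2444 - 0.05*7.4664 = 0.8711
Step 2: grad_x = 2*4*1.0761 = 8.6088, grad_y = 2*3*0.8711 = 5.2265
  x_2 = 1.0761 - 0.05*8.6088 = 0.6457
  y_2 = 0.8711 - 0.05*5.2265 = 0.6098
Step 3: grad_x = 2*4*0.6457 = 5.1653, grad_y = 2*3*0.6098 = 3.6585
  x_3 = 0.6457 - 0.05*5.1653 = 0.3874
  y_3 = 0.6098 - 0.05*3.6585 = 0.4268
f(0.3874, 0.4268) = 4*0.3874^2 + 3*0.4268^2 = 1.1469


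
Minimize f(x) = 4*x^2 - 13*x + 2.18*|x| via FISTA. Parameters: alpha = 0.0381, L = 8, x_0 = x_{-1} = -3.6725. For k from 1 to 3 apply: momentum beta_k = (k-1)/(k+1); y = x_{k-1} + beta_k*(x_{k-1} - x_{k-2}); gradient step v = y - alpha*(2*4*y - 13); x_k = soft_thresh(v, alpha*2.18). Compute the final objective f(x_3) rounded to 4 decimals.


FISTA on f(x) = 4*x^2 - 13*x + 2.18*|x|
L = 8, alpha = 0.0381
Iteration 1: beta = 0.0, y = -3.6725 + 0.0*(-3.6725 + 3.6725) = -3.6725
  grad(y) = -42.38, v = y - alpha*grad = -2.0578
  prox(v) = soft_thresh(-2.0578, 0.0831) = -1.9748
Iteration 2: beta = 0.3333, y = -1.9748 + 0.3333*(-1.9748 + 3.6725) = -1.4089
  grad(y) = -24.2708, v = y - alpha*grad = -0.4841
  prox(v) = soft_thresh(-0.4841, 0.0831) = -0.4011
Iteration 3: beta = 0.5, y = -0.4011 + 0.5*(-0.4011 + 1.9748) = 0.3858
  grad(y) = -9.9139, v = y - alpha*grad = 0.7635
  prox(v) = soft_thresh(0.7635, 0.0831) = 0.6804
f(x_3) = 4*0.6804^2 - 13*0.6804 + 2.18*|0.6804| = -5.5103


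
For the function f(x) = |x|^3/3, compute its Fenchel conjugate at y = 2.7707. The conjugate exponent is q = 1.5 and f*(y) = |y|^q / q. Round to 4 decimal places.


The conjugate exponent q satisfies 1/p + 1/q = 1.
p = 3, so q = 3/(3 - 1) = 1.5
|y|^q = 2.7707^1.5 = 4.6119
f*(2.7707) = 4.6119 / 1.5 = 3.0746


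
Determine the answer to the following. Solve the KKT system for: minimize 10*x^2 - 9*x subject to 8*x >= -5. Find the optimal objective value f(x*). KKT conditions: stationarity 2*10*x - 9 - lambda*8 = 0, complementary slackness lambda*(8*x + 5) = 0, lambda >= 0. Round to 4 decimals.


Step 1: Try lambda = 0 (constraint inactive).
Stationarity: 2*10*x - 9 = 0
x* = 9/(2*10) = 0.45
Check constraint: 8*0.45 = 3.6 >= -5 -- satisfied.
Step 2: Compute optimal value.
f(x*) = 10*0.45^2 - 9*0.45 = -2.025


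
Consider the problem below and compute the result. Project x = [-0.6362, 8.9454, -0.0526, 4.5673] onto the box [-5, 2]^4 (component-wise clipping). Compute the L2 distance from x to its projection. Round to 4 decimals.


Project each component onto [-5, 2].
clip(-0.6362) = -0.6362, clip(8.9454) = 2.0, clip(-0.0526) = -0.0526, clip(4.5673) = 2.0
Projection = [-0.6362, 2.0, -0.0526, 2.0]
Squared diffs: [0.0, 48.2386, 0.0, 6.591]
Distance = sqrt(54.8296) = 7.4047


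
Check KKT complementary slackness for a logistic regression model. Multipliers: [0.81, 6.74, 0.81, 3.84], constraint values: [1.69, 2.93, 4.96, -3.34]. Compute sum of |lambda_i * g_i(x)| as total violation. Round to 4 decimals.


KKT complementary slackness check:
lambda_1 * g_1 = 0.81 * 1.69 = 1.3689
lambda_2 * g_2 = 6.74 * 2.93 = 19.7482
lambda_3 * g_3 = 0.81 * 4.96 = 4.0176
lambda_4 * g_4 = 3.84 * -3.34 = -12.8256
Total violation = 1.3689 + 19.7482 + 4.0176 + 12.8256 = 37.9603


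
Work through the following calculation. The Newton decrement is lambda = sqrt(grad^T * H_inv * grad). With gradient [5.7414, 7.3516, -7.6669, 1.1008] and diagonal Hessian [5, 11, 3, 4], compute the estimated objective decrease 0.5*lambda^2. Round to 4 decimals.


Step 1: H is diagonal, so H^(-1) * g = [1.1483, 0.6683, -2.5556, 0.2752].
Step 2: g^T H^(-1) g = sum_i g_i^2 / H_ii
  = (5.7414)^2/5 + (7.3516)^2/11 + (-7.6669)^2/3 + (1.1008)^2/4
  = 6.5927 + 4.9133 + 19.5938 + 0.3029 = 31.4027
Step 3: Objective decrease = 0.5 * g^T H^(-1) g = 15.7014


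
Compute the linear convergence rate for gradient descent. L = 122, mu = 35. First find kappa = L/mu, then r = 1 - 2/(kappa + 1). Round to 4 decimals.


Step 1: Compute the condition number.
kappa = L/mu = 122/35 = 3.4857
Step 2: Compute the convergence rate.
r = 1 - 2/(kappa + 1) = 1 - 2*mu/(L + mu) = (L - mu)/(L + mu) = 87/157 = 0.5541


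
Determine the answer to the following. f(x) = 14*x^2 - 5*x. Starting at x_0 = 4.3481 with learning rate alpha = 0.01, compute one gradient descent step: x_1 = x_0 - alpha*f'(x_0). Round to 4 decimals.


We compute the gradient at x_0 and apply the update.
f'(x) = 28*x - 5
f'(4.3481) = 28*4.3481 - 5 = 116.7468
x_1 = 4.3481 - 0.01*116.7468 = 3.1806


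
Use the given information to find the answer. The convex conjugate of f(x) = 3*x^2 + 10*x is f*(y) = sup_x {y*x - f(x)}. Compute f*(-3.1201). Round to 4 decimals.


f*(y) = sup_x {y*x - a*x^2 - b*x} = sup_x {(y-b)*x - a*x^2}
FOC: (y - b) - 2a*x = 0 => x* = (y - b)/(2a)
x* = (-3.1201 - 10)/(2*3) = -2.1867
f*(-3.1201) = (y-b)^2/(4a) = (-3.1201 - 10)^2/(4*3)
= 172.137/12 = 14.3448


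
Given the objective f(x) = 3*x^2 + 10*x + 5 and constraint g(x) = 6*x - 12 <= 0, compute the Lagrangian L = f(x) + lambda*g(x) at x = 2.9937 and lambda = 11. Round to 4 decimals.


Step 1: Evaluate f(x).
f(2.9937) = 3*2.9937^2 + 10*2.9937 + 5 = 61.8237
Step 2: Evaluate g(x).
g(2.9937) = 6*2.9937 - 12 = 5.9622
Step 3: Compute Lagrangian.
L = 61.8237 + 11*5.9622 = 127.4079


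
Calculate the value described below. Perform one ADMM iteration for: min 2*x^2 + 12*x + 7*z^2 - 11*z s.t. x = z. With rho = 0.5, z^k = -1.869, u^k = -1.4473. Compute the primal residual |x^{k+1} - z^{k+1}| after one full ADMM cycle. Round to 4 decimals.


ADMM iteration with rho = 0.5, z^k = -1.869, u^k = -1.4473
Step 1: x-update.
Minimize 2*x^2 + 12*x + (0.5/2)*(x + 1.869 - 1.4473)^2
FOC: (2*2 + 0.5)*x = -12 + 0.5*(-1.869 + 1.4473)
x^{k+1} = -2.7135
Step 2: z-update.
Minimize 7*z^2 - 11*z + (0.5/2)*(-2.7135 - z - 1.4473)^2
FOC: (2*7 + 0.5)*z = 11 + 0.5*(-2.7135 - 1.4473)
z^{k+1} = 0.6151
Step 3: u-update.
u^{k+1} = -1.4473 - 2.7135 - 0.6151 = -4.776
Step 4: Primal residual = |-2.7135 - 0.6151| = 3.3287


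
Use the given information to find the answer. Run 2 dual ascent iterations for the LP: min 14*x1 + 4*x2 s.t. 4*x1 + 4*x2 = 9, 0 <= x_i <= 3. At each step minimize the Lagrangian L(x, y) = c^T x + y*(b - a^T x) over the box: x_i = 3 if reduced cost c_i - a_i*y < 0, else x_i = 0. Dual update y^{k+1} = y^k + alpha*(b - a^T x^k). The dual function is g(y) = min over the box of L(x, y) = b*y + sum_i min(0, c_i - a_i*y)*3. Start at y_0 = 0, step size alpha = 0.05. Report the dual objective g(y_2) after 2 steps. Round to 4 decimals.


Dual ascent for LP: min 14*x1 + 4*x2, 4*x1 + 4*x2 = 9, 0 <= x_i <= 3
Step 1: y^k = 0.0, reduced costs: (14.0, 4.0)
  x^k = (0.0, 0.0), subgradient = b - a^T x = 9.0
  y^{k+1} = 0.0 + 0.05*9.0 = 0.45
Step 2: y^k = 0.45, reduced costs: (12.2, 2.2)
  x^k = (0.0, 0.0), subgradient = b - a^T x = 9.0
  y^{k+1} = 0.45 + 0.05*9.0 = 0.9
Dual objective at y_2 = 0.9: reduced costs (10.4, 0.4), box minimizer x = (0.0, 0.0)
g(y_2) = b*y + (c1 - a1*y)*x1 + (c2 - a2*y)*x2 = 9*0.9 + 10.4*0.0 + 0.4*0.0 = 8.1 + 0.0 + 0.0 = 8.1


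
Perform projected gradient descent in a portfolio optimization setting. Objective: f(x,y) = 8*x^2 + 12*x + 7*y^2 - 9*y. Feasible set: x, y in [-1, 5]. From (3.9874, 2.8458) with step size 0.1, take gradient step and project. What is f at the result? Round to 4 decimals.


Step 1: Compute gradient at (3.9874, 2.8458).
grad_x = 2*8*3.9874 + 12 = 75.7984
grad_y = 2*7*2.8458 - 9 = 30.8412
Step 2: Gradient step.
x_raw = 3.9874 - 0.1*75.7984 = -3.5924
y_raw = 2.8458 - 0.1*30.8412 = -0.2383
Step 3: Project onto [-1, 5].
x_proj = clip(-3.5924) = -1.0
y_proj = clip(-0.2383) = -0.2383
Step 4: Evaluate f.
f(-1.0, -0.2383) = -1.4575


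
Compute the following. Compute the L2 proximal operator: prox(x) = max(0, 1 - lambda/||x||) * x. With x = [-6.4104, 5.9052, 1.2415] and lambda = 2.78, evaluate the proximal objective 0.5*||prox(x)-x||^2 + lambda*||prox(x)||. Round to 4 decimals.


Step 1: Compute ||x||.
||x|| = 8.8037
Step 2: Compute scaling factor.
scale = max(0, 1 - 2.78/8.8037) = 0.6842
Step 3: prox(x) = [-4.3862, 4.0405, 0.8495]
||prox(x)|| = 6.0237
Step 4: Proximal objective.
0.5*||prox-x||^2 = 3.8642
lambda*||prox|| = 16.7459
Total = 20.6102


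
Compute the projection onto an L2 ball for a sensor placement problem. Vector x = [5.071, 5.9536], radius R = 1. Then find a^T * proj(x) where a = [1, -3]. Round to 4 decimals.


Step 1: Compute ||x|| (intermediates to 6 decimals).
||x|| = sqrt(5.071^2 + 5.9536^2) = 7.820511
Step 2: Project.
Since ||x|| > R, scale = R/||x|| = 1/7.820511 = 0.127869, proj(x) = scale * x
proj(x) = [0.648424, 0.761281]
Step 3: Dot product.
a^T * proj(x) = 1*0.648424 - 3*0.761281 = -1.6354


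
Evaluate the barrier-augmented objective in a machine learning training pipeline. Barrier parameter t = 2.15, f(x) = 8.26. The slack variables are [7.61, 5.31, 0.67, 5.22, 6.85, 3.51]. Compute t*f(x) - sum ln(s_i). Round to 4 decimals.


Step 1: Compute log-barrier.
ln values: [2.0295, 1.6696, -0.4005, 1.6525, 1.9242, 1.2556]
phi = -(2.0295 + 1.6696 - 0.4005 + 1.6525 + 1.9242 + 1.2556) = -8.1309
Step 2: Compute augmented objective.
t*f(x) = 2.15*8.26 = 17.759
Total = 17.759 - 8.1309 = 9.6281


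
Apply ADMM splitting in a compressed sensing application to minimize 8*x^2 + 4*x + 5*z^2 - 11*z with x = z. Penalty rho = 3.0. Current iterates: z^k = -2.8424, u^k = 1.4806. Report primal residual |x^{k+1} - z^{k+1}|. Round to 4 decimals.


ADMM iteration with rho = 3.0, z^k = -2.8424, u^k = 1.4806
Step 1: x-update.
Minimize 8*x^2 + 4*x + (3.0/2)*(x + 2.8424 + 1.4806)^2
FOC: (2*8 + 3.0)*x = -4 + 3.0*(-2.8424 - 1.4806)
x^{k+1} = -0.8931
Step 2: z-update.
Minimize 5*z^2 - 11*z + (3.0/2)*(-0.8931 - z + 1.4806)^2
FOC: (2*5 + 3.0)*z = 11 + 3.0*(-0.8931 + 1.4806)
z^{k+1} = 0.9817
Step 3: u-update.
u^{k+1} = 1.4806 - 0.8931 - 0.9817 = -0.3942
Step 4: Primal residual = |-0.8931 - 0.9817| = 1.8748


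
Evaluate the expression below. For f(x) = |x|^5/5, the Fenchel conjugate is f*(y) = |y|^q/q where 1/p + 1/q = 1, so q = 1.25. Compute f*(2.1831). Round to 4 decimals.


The conjugate exponent q satisfies 1/p + 1/q = 1.
p = 5, so q = 5/(5 - 1) = 1.25
|y|^q = 2.1831^1.25 = 2.6536
f*(2.1831) = 2.6536 / 1.25 = 2.1229


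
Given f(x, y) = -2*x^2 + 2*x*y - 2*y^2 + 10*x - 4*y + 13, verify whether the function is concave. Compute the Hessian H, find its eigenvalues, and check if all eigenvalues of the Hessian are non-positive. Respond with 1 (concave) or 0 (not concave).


The Hessian of f(x,y) = -2*x^2 + 2*x*y - 2*y^2 + 10*x - 4*y + 13 is:
H = [[-4, 2], [2, -4]]
Trace = -4 - 4 = -8
Determinant = -4*-4 - (2)^2 = 12
Discriminant = (-8)^2 - 4*12 = 16.0
Eigenvalues: lambda_1 = -6.0, lambda_2 = -2.0
The function is concave.

1


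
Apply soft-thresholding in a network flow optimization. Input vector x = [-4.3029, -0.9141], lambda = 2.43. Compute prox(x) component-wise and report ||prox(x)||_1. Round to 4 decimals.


Soft-thresholding with lambda = 2.43:
prox(-4.3029) = sign(-4.3029)*max(|-4.3029| - 2.43, 0) = -1.8729
prox(-0.9141) = sign(-0.9141)*max(|-0.9141| - 2.43, 0) = 0.0
prox(x) = [-1.8729, 0.0]
||prox(x)||_1 = 1.8729 + 0.0 = 1.8729


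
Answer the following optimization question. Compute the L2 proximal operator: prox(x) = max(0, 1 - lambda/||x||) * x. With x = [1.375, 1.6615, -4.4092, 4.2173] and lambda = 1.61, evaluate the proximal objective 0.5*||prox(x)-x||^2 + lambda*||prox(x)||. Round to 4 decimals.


Step 1: Compute ||x||.
||x|| = 6.4713
Step 2: Compute scaling factor.
scale = max(0, 1 - 1.61/6.4713) = 0.7512
Step 3: prox(x) = [1.0329, 1.2481, -3.3122, 3.1681]
||prox(x)|| = 4.8613
Step 4: Proximal objective.
0.5*||prox-x||^2 = 1.2961
lambda*||prox|| = 7.8267
Total = 9.1228
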